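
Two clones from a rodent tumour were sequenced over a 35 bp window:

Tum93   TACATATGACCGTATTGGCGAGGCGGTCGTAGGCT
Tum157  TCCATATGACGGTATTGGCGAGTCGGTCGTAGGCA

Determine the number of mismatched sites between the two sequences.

4

Mismatches occur at site 2 (A→C), site 11 (C→G), site 23 (G→T), site 35 (T→A).
That gives 4 mismatches out of 35 aligned sites, so the Hamming distance is 4.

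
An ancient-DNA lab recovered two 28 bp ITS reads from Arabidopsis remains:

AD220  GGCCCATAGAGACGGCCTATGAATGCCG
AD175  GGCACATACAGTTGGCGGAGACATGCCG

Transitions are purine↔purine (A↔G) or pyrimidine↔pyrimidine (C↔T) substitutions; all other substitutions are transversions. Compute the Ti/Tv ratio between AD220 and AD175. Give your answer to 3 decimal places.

0.286

Mismatches occur at site 4 (C/A, transversion), site 9 (G/C, transversion), site 12 (A/T, transversion), site 13 (C/T, transition), site 17 (C/G, transversion), site 18 (T/G, transversion), site 20 (T/G, transversion), site 21 (G/A, transition), site 22 (A/C, transversion).
Of the 9 differences, 2 transitions and 7 transversions, so Ti/Tv = 2/7 = 0.286.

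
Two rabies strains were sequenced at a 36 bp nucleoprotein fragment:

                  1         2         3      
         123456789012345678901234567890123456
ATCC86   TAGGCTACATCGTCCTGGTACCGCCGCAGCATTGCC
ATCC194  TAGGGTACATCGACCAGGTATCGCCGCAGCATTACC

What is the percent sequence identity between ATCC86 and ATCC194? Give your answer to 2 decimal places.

Mismatches occur at site 5 (C↔G), site 13 (T↔A), site 16 (T↔A), site 21 (C↔T), site 34 (G↔A).
31 of the 36 sites match, so the percent identity is 31/36 × 100 = 86.11%.

86.11%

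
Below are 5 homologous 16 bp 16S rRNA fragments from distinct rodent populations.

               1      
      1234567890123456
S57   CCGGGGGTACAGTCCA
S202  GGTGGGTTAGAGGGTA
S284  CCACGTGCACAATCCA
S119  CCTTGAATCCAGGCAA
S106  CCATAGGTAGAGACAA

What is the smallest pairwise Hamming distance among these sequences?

Pairwise Hamming distances:
  S57 vs S202: 8
  S57 vs S284: 5
  S57 vs S119: 7
  S57 vs S106: 6
  S202 vs S284: 12
  S202 vs S119: 9
  S202 vs S106: 9
  S284 vs S119: 9
  S284 vs S106: 8
  S119 vs S106: 7
The smallest is 5, between S57 and S284.

5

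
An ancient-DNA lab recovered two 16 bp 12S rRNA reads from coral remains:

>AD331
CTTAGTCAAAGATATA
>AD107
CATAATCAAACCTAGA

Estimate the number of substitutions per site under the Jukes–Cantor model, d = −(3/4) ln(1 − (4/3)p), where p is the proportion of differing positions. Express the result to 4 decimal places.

0.4042

Mismatches occur at site 2 (T/A), site 5 (G/A), site 11 (G/C), site 12 (A/C), site 15 (T/G).
p = 5/16 = 0.312500.
d = −0.75 · ln(1 − (4/3)·0.312500) = −0.75 · ln(0.583333) = −0.75 · (-0.538997) = 0.4042.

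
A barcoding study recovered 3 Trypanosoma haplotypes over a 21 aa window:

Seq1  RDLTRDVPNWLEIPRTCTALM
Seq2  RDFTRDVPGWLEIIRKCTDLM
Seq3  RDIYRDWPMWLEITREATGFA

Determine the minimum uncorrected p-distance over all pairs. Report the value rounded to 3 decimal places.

0.238

Pairwise Hamming distances:
  Seq1 vs Seq2: 5
  Seq1 vs Seq3: 10
  Seq2 vs Seq3: 10
The smallest is 5 mismatches, between Seq1 and Seq2; p = 5/21 = 0.238.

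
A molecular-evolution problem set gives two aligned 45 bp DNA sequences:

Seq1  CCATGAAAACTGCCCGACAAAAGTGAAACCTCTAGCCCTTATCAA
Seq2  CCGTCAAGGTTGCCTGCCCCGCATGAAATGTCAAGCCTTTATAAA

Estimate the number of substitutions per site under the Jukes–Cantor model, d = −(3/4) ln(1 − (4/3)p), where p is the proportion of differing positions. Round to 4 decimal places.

0.5254

Mismatches occur at site 3 (A↔G), site 5 (G↔C), site 8 (A↔G), site 9 (A↔G), site 10 (C↔T), site 15 (C↔T), site 17 (A↔C), site 19 (A↔C), site 20 (A↔C), site 21 (A↔G), site 22 (A↔C), site 23 (G↔A), site 29 (C↔T), site 30 (C↔G), site 33 (T↔A), site 38 (C↔T), site 43 (C↔A).
p = 17/45 = 0.377778.
d = −0.75 · ln(1 − (4/3)·0.377778) = −0.75 · ln(0.496296) = −0.75 · (-0.700583) = 0.5254.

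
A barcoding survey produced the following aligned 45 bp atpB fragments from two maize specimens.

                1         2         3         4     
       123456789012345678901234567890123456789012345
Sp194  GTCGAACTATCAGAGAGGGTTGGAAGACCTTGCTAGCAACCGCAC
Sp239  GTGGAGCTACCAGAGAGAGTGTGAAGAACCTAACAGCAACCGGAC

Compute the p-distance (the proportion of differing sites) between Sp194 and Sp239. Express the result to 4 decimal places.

The sequences differ at positions 3 (C/G), 6 (A/G), 10 (T/C), 18 (G/A), 21 (T/G), 22 (G/T), 28 (C/A), 30 (T/C), 32 (G/A), 33 (C/A), 34 (T/C), 43 (C/G).
There are 12 differences over 45 sites, so p = 12/45 = 0.2667.

0.2667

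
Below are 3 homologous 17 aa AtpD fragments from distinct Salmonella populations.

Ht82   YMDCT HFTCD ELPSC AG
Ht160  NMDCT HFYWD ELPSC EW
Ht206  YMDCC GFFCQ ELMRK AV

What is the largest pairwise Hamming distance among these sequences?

Pairwise Hamming distances:
  Ht82 vs Ht160: 5
  Ht82 vs Ht206: 8
  Ht160 vs Ht206: 11
The largest is 11, between Ht160 and Ht206.

11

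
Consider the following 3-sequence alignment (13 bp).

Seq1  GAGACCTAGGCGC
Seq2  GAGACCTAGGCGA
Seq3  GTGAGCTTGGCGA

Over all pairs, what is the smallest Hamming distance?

1

Pairwise Hamming distances:
  Seq1 vs Seq2: 1
  Seq1 vs Seq3: 4
  Seq2 vs Seq3: 3
The smallest is 1, between Seq1 and Seq2.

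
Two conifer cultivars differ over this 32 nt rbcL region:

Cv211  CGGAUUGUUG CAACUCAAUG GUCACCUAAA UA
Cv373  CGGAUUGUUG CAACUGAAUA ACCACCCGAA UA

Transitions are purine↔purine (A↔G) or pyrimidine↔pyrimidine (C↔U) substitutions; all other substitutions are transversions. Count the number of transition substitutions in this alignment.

5

Mismatches occur at site 16 (C/G, transversion), site 20 (G/A, transition), site 21 (G/A, transition), site 22 (U/C, transition), site 27 (U/C, transition), site 28 (A/G, transition).
Of the 6 differences, 5 transitions and 1 transversion, so the answer is 5.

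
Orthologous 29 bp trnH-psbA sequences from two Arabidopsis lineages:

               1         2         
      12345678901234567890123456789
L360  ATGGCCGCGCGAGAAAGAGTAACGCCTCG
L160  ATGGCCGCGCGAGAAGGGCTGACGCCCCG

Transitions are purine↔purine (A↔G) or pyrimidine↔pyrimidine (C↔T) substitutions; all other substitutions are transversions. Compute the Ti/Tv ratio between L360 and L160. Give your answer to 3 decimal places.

The sequences differ at positions 16 (A/G, transition), 18 (A/G, transition), 19 (G/C, transversion), 21 (A/G, transition), 27 (T/C, transition).
Of the 5 differences, 4 transitions and 1 transversion, so Ti/Tv = 4/1 = 4.000.

4.000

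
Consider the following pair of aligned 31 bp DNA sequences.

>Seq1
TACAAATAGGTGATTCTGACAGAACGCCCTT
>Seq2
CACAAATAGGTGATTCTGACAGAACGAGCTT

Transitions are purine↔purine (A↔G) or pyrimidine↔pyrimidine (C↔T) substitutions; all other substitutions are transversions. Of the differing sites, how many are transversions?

2

Mismatches occur at site 1 (T/C, transition), site 27 (C/A, transversion), site 28 (C/G, transversion).
Of the 3 differences, 1 transition and 2 transversions, so the answer is 2.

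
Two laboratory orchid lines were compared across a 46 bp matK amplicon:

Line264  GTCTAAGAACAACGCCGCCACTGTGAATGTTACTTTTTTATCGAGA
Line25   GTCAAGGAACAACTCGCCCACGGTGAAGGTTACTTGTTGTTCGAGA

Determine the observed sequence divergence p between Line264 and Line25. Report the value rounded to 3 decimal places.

0.217

Mismatches occur at site 4 (T↔A), site 6 (A↔G), site 14 (G↔T), site 16 (C↔G), site 17 (G↔C), site 22 (T↔G), site 28 (T↔G), site 36 (T↔G), site 39 (T↔G), site 40 (A↔T).
There are 10 differences over 46 sites, so p = 10/46 = 0.217.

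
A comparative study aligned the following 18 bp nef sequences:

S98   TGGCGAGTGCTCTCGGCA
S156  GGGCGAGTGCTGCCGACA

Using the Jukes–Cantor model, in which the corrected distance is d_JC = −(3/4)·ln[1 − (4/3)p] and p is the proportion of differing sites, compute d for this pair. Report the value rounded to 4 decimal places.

0.2635

Differing sites — 1:T/G; 12:C/G; 13:T/C; 16:G/A.
p = 4/18 = 0.222222.
d = −0.75 · ln(1 − (4/3)·0.222222) = −0.75 · ln(0.703704) = −0.75 · (-0.351397) = 0.2635.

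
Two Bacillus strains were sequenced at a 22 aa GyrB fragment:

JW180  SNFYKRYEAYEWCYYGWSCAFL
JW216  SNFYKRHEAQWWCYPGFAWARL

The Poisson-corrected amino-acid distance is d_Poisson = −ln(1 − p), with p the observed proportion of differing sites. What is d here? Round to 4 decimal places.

0.4520

Differing sites — 7:Y/H; 10:Y/Q; 11:E/W; 15:Y/P; 17:W/F; 18:S/A; 19:C/W; 21:F/R.
p = 8/22 = 0.363636.
d = −ln(1 − 0.363636) = −ln(0.636364) = 0.4520.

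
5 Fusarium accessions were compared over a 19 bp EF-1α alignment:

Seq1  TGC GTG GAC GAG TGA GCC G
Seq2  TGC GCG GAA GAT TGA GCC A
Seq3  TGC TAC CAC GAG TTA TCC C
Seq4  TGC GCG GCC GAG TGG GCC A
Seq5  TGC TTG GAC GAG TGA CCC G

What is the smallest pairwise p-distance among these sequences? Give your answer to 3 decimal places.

0.105

Pairwise Hamming distances:
  Seq1 vs Seq2: 4
  Seq1 vs Seq3: 7
  Seq1 vs Seq4: 4
  Seq1 vs Seq5: 2
  Seq2 vs Seq3: 9
  Seq2 vs Seq4: 4
  Seq2 vs Seq5: 6
  Seq3 vs Seq4: 9
  Seq3 vs Seq5: 6
  Seq4 vs Seq5: 6
The smallest is 2 mismatches, between Seq1 and Seq5; p = 2/19 = 0.105.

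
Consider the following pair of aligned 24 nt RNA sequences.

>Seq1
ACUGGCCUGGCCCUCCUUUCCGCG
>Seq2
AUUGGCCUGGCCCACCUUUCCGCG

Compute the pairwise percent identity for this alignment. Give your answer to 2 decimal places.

The sequences differ at positions 2 (C/U), 14 (U/A).
22 of the 24 sites match, so the percent identity is 22/24 × 100 = 91.67%.

91.67%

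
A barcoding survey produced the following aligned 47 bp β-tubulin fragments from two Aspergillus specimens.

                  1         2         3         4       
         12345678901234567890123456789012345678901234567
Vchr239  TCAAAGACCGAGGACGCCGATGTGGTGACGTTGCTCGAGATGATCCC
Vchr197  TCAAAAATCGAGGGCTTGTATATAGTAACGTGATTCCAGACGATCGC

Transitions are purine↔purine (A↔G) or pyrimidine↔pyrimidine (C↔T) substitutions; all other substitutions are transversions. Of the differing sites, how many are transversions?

6

The sequences differ at positions 6 (G/A, transition), 8 (C/T, transition), 14 (A/G, transition), 16 (G/T, transversion), 17 (C/T, transition), 18 (C/G, transversion), 19 (G/T, transversion), 22 (G/A, transition), 24 (G/A, transition), 27 (G/A, transition), 32 (T/G, transversion), 33 (G/A, transition), 34 (C/T, transition), 37 (G/C, transversion), 41 (T/C, transition), 46 (C/G, transversion).
Of the 16 differences, 10 transitions and 6 transversions, so the answer is 6.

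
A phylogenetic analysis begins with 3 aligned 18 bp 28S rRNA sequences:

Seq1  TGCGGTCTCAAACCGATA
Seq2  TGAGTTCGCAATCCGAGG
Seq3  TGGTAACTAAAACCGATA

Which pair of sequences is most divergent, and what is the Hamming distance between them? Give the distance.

9

Pairwise Hamming distances:
  Seq1 vs Seq2: 6
  Seq1 vs Seq3: 5
  Seq2 vs Seq3: 9
The largest is 9, between Seq2 and Seq3.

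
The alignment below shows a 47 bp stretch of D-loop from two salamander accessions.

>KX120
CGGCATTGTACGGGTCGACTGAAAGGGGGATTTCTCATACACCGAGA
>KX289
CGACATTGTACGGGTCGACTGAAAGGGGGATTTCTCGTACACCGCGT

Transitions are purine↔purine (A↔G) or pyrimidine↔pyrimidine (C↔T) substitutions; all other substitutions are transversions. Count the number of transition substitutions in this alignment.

2

The sequences differ at positions 3 (G/A, transition), 37 (A/G, transition), 45 (A/C, transversion), 47 (A/T, transversion).
Of the 4 differences, 2 transitions and 2 transversions, so the answer is 2.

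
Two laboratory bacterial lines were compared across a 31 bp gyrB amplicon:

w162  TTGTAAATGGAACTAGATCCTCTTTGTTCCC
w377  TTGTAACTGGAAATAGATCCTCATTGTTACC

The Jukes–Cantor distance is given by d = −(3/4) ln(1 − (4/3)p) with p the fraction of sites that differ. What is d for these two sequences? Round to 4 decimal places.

Mismatches occur at site 7 (A/C), site 13 (C/A), site 23 (T/A), site 29 (C/A).
p = 4/31 = 0.129032.
d = −0.75 · ln(1 − (4/3)·0.129032) = −0.75 · ln(0.827957) = −0.75 · (-0.188794) = 0.1416.

0.1416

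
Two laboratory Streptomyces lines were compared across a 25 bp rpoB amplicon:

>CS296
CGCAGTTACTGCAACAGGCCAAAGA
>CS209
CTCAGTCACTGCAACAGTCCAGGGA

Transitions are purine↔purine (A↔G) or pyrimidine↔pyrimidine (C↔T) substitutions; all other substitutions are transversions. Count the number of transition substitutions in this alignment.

3

Mismatches occur at site 2 (G↔T, transversion), site 7 (T↔C, transition), site 18 (G↔T, transversion), site 22 (A↔G, transition), site 23 (A↔G, transition).
Of the 5 differences, 3 transitions and 2 transversions, so the answer is 3.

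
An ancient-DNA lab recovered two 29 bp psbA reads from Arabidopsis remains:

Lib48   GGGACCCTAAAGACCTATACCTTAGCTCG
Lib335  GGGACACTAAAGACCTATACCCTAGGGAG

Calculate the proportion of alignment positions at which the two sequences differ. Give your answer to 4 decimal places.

The sequences differ at positions 6 (C/A), 22 (T/C), 26 (C/G), 27 (T/G), 28 (C/A).
There are 5 differences over 29 sites, so p = 5/29 = 0.1724.

0.1724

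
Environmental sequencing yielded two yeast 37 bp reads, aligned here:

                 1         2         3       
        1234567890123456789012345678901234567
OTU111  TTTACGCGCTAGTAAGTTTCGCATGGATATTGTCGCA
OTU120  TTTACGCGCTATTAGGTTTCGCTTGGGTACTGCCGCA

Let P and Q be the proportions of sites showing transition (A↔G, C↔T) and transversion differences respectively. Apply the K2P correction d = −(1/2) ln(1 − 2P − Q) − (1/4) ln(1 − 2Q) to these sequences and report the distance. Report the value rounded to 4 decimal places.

0.1861

Mismatches occur at site 12 (G/T, transversion), site 15 (A/G, transition), site 23 (A/T, transversion), site 27 (A/G, transition), site 30 (T/C, transition), site 33 (T/C, transition).
Of the 6 differences, 4 transitions and 2 transversions over 37 sites: P = 4/37 = 0.108108, Q = 2/37 = 0.054054.
d = −0.5·ln(0.729730) − 0.25·ln(0.891892) = −0.5·(-0.315081) − 0.25·(-0.114410) = 0.1861.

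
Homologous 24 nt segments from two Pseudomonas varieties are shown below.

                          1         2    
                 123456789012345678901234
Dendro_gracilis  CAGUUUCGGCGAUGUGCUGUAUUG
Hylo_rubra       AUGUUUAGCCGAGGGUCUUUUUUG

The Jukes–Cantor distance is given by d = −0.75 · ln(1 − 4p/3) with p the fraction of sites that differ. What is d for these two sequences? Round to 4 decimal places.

0.5199

The sequences differ at positions 1 (C/A), 2 (A/U), 7 (C/A), 9 (G/C), 13 (U/G), 15 (U/G), 16 (G/U), 19 (G/U), 21 (A/U).
p = 9/24 = 0.375000.
d = −0.75 · ln(1 − (4/3)·0.375000) = −0.75 · ln(0.500000) = −0.75 · (-0.693147) = 0.5199.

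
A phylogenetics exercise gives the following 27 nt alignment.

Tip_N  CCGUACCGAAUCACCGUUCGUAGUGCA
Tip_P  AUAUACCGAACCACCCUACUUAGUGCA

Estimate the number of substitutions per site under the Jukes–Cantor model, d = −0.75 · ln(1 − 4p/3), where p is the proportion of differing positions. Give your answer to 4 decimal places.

0.3181

Mismatches occur at site 1 (C↔A), site 2 (C↔U), site 3 (G↔A), site 11 (U↔C), site 16 (G↔C), site 18 (U↔A), site 20 (G↔U).
p = 7/27 = 0.259259.
d = −0.75 · ln(1 − (4/3)·0.259259) = −0.75 · ln(0.654321) = −0.75 · (-0.424157) = 0.3181.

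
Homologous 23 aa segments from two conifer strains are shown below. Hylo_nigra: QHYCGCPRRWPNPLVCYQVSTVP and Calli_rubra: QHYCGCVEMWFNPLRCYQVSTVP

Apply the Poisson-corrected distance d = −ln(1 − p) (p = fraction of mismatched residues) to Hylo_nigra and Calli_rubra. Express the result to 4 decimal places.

The sequences differ at positions 7 (P/V), 8 (R/E), 9 (R/M), 11 (P/F), 15 (V/R).
p = 5/23 = 0.217391.
d = −ln(1 − 0.217391) = −ln(0.782609) = 0.2451.

0.2451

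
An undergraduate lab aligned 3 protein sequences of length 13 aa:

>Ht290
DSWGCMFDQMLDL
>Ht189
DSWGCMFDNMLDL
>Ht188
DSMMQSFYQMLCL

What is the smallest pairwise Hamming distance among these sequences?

Pairwise Hamming distances:
  Ht290 vs Ht189: 1
  Ht290 vs Ht188: 6
  Ht189 vs Ht188: 7
The smallest is 1, between Ht290 and Ht189.

1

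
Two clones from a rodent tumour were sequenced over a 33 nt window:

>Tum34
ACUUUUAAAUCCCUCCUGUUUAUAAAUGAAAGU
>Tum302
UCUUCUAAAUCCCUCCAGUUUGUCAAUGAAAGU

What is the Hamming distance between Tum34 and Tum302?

5

The sequences differ at positions 1 (A/U), 5 (U/C), 17 (U/A), 22 (A/G), 24 (A/C).
That gives 5 mismatches out of 33 aligned sites, so the Hamming distance is 5.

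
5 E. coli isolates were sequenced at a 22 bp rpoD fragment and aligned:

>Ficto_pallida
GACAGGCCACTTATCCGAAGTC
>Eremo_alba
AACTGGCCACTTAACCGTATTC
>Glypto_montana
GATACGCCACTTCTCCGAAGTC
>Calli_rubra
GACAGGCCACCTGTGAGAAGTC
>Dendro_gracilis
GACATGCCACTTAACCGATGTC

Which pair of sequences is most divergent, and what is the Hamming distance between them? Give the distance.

9

Pairwise Hamming distances:
  Ficto_pallida vs Eremo_alba: 5
  Ficto_pallida vs Glypto_montana: 3
  Ficto_pallida vs Calli_rubra: 4
  Ficto_pallida vs Dendro_gracilis: 3
  Eremo_alba vs Glypto_montana: 8
  Eremo_alba vs Calli_rubra: 9
  Eremo_alba vs Dendro_gracilis: 6
  Glypto_montana vs Calli_rubra: 6
  Glypto_montana vs Dendro_gracilis: 5
  Calli_rubra vs Dendro_gracilis: 7
The largest is 9, between Eremo_alba and Calli_rubra.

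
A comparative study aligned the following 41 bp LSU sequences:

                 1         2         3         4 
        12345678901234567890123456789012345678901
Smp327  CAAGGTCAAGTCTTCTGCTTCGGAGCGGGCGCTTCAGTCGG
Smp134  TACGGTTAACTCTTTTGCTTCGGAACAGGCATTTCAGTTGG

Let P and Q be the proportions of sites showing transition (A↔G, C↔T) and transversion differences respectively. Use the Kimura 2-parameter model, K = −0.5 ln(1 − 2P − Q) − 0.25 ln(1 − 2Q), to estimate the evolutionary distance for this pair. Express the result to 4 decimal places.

0.3147

Mismatches occur at site 1 (C/T, transition), site 3 (A/C, transversion), site 7 (C/T, transition), site 10 (G/C, transversion), site 15 (C/T, transition), site 25 (G/A, transition), site 27 (G/A, transition), site 31 (G/A, transition), site 32 (C/T, transition), site 39 (C/T, transition).
Of the 10 differences, 8 transitions and 2 transversions over 41 sites: P = 8/41 = 0.195122, Q = 2/41 = 0.048780.
d = −0.5·ln(0.560976) − 0.25·ln(0.902440) = −0.5·(-0.578077) − 0.25·(-0.102653) = 0.3147.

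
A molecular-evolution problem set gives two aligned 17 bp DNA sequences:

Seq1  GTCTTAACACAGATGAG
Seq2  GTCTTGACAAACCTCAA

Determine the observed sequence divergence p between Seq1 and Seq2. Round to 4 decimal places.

0.3529

Mismatches occur at site 6 (A→G), site 10 (C→A), site 12 (G→C), site 13 (A→C), site 15 (G→C), site 17 (G→A).
There are 6 differences over 17 sites, so p = 6/17 = 0.3529.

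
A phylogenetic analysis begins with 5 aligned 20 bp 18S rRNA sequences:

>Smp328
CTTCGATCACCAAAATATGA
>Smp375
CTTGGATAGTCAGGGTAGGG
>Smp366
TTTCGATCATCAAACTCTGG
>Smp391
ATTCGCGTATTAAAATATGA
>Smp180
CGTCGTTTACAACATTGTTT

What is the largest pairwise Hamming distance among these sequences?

14

Pairwise Hamming distances:
  Smp328 vs Smp375: 9
  Smp328 vs Smp366: 5
  Smp328 vs Smp391: 6
  Smp328 vs Smp180: 9
  Smp375 vs Smp366: 9
  Smp375 vs Smp391: 12
  Smp375 vs Smp180: 14
  Smp366 vs Smp391: 8
  Smp366 vs Smp180: 11
  Smp391 vs Smp180: 11
The largest is 14, between Smp375 and Smp180.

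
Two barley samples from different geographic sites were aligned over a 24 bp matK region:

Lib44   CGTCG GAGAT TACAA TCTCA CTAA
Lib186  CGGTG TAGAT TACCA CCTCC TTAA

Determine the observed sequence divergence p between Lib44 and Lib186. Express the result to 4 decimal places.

0.2917

Mismatches occur at site 3 (T↔G), site 4 (C↔T), site 6 (G↔T), site 14 (A↔C), site 16 (T↔C), site 20 (A↔C), site 21 (C↔T).
There are 7 differences over 24 sites, so p = 7/24 = 0.2917.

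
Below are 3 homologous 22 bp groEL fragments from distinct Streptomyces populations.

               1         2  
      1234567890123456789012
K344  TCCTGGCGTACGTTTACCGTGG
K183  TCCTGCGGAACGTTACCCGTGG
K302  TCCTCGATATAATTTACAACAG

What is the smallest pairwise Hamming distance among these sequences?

Pairwise Hamming distances:
  K344 vs K183: 5
  K344 vs K302: 11
  K183 vs K302: 13
The smallest is 5, between K344 and K183.

5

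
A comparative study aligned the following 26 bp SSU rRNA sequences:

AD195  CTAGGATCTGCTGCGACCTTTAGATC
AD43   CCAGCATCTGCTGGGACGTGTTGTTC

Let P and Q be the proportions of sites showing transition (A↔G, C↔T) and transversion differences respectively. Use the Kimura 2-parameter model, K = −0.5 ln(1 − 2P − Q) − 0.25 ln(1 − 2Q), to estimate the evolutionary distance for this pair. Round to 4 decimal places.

0.3386

Mismatches occur at site 2 (T→C, transition), site 5 (G→C, transversion), site 14 (C→G, transversion), site 18 (C→G, transversion), site 20 (T→G, transversion), site 22 (A→T, transversion), site 24 (A→T, transversion).
Of the 7 differences, 1 transition and 6 transversions over 26 sites: P = 1/26 = 0.038462, Q = 6/26 = 0.230769.
d = −0.5·ln(0.692307) − 0.25·ln(0.538462) = −0.5·(-0.367726) − 0.25·(-0.619038) = 0.3386.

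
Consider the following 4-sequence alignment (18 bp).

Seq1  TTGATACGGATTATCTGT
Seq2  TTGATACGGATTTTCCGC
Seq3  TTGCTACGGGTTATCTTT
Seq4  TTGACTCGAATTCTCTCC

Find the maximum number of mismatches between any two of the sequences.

8

Pairwise Hamming distances:
  Seq1 vs Seq2: 3
  Seq1 vs Seq3: 3
  Seq1 vs Seq4: 6
  Seq2 vs Seq3: 6
  Seq2 vs Seq4: 6
  Seq3 vs Seq4: 8
The largest is 8, between Seq3 and Seq4.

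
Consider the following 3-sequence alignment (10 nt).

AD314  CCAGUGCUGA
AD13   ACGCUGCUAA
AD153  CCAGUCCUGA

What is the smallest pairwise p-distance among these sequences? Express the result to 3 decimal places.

0.100

Pairwise Hamming distances:
  AD314 vs AD13: 4
  AD314 vs AD153: 1
  AD13 vs AD153: 5
The smallest is 1 mismatch, between AD314 and AD153; p = 1/10 = 0.100.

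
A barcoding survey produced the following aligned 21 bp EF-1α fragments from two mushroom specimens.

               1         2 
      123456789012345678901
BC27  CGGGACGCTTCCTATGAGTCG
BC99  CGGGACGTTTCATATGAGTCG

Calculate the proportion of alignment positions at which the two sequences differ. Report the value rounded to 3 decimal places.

Differing sites — 8:C/T; 12:C/A.
There are 2 differences over 21 sites, so p = 2/21 = 0.095.

0.095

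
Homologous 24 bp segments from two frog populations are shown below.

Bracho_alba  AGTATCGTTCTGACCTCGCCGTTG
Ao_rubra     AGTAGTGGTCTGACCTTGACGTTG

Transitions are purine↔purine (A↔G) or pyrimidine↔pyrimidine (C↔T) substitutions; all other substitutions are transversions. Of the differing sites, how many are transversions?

3

Mismatches occur at site 5 (T↔G, transversion), site 6 (C↔T, transition), site 8 (T↔G, transversion), site 17 (C↔T, transition), site 19 (C↔A, transversion).
Of the 5 differences, 2 transitions and 3 transversions, so the answer is 3.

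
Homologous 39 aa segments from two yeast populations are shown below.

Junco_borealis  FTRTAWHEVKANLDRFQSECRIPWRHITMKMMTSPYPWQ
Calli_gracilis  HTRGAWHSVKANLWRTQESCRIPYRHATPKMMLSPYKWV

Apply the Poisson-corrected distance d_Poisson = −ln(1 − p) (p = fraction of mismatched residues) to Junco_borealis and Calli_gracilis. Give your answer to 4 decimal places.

The sequences differ at positions 1 (F/H), 4 (T/G), 8 (E/S), 14 (D/W), 16 (F/T), 18 (S/E), 19 (E/S), 24 (W/Y), 27 (I/A), 29 (M/P), 33 (T/L), 37 (P/K), 39 (Q/V).
p = 13/39 = 0.333333.
d = −ln(1 − 0.333333) = −ln(0.666667) = 0.4055.

0.4055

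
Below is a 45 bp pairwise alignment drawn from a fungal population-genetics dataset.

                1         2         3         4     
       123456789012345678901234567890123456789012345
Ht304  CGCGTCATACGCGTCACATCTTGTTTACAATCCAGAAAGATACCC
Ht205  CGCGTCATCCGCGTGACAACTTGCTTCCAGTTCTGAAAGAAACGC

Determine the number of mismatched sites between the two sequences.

Mismatches occur at site 9 (A/C), site 15 (C/G), site 19 (T/A), site 24 (T/C), site 27 (A/C), site 30 (A/G), site 32 (C/T), site 34 (A/T), site 41 (T/A), site 44 (C/G).
That gives 10 mismatches out of 45 aligned sites, so the Hamming distance is 10.

10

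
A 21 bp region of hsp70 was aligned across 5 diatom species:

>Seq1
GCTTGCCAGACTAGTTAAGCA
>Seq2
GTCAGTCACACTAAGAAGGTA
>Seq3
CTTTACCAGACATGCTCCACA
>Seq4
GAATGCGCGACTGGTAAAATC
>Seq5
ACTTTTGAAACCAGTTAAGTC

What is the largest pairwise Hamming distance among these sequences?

15

Pairwise Hamming distances:
  Seq1 vs Seq2: 10
  Seq1 vs Seq3: 9
  Seq1 vs Seq4: 9
  Seq1 vs Seq5: 8
  Seq2 vs Seq3: 15
  Seq2 vs Seq4: 13
  Seq2 vs Seq5: 13
  Seq3 vs Seq4: 14
  Seq3 vs Seq5: 14
  Seq4 vs Seq5: 11
The largest is 15, between Seq2 and Seq3.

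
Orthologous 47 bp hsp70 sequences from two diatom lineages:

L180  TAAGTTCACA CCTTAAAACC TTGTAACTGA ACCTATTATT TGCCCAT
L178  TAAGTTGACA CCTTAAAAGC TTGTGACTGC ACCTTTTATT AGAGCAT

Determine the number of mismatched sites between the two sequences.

8

Mismatches occur at site 7 (C→G), site 19 (C→G), site 25 (A→G), site 30 (A→C), site 35 (A→T), site 41 (T→A), site 43 (C→A), site 44 (C→G).
That gives 8 mismatches out of 47 aligned sites, so the Hamming distance is 8.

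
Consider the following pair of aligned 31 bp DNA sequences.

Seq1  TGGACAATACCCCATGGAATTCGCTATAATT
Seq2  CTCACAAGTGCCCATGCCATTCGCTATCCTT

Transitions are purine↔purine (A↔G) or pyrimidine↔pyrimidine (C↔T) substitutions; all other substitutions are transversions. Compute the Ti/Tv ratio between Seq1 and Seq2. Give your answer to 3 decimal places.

Mismatches occur at site 1 (T↔C, transition), site 2 (G↔T, transversion), site 3 (G↔C, transversion), site 8 (T↔G, transversion), site 9 (A↔T, transversion), site 10 (C↔G, transversion), site 17 (G↔C, transversion), site 18 (A↔C, transversion), site 28 (A↔C, transversion), site 29 (A↔C, transversion).
Of the 10 differences, 1 transition and 9 transversions, so Ti/Tv = 1/9 = 0.111.

0.111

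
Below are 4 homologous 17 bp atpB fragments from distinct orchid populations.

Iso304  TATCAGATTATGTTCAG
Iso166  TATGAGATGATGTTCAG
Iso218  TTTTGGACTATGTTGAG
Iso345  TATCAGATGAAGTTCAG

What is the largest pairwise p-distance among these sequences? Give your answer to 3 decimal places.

0.412

Pairwise Hamming distances:
  Iso304 vs Iso166: 2
  Iso304 vs Iso218: 5
  Iso304 vs Iso345: 2
  Iso166 vs Iso218: 6
  Iso166 vs Iso345: 2
  Iso218 vs Iso345: 7
The largest is 7 mismatches, between Iso218 and Iso345; p = 7/17 = 0.412.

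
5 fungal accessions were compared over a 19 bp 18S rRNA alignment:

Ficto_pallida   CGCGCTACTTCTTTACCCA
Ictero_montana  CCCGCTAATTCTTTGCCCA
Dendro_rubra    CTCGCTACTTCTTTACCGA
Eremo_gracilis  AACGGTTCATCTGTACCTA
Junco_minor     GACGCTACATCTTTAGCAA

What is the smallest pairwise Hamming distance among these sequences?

Pairwise Hamming distances:
  Ficto_pallida vs Ictero_montana: 3
  Ficto_pallida vs Dendro_rubra: 2
  Ficto_pallida vs Eremo_gracilis: 7
  Ficto_pallida vs Junco_minor: 5
  Ictero_montana vs Dendro_rubra: 4
  Ictero_montana vs Eremo_gracilis: 9
  Ictero_montana vs Junco_minor: 7
  Dendro_rubra vs Eremo_gracilis: 7
  Dendro_rubra vs Junco_minor: 5
  Eremo_gracilis vs Junco_minor: 6
The smallest is 2, between Ficto_pallida and Dendro_rubra.

2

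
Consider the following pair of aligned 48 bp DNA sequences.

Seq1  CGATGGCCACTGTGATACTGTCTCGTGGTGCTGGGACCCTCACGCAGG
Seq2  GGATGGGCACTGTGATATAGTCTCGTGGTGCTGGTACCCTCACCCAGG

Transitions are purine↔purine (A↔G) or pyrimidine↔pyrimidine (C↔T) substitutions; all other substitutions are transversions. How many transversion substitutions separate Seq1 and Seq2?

5

Mismatches occur at site 1 (C/G, transversion), site 7 (C/G, transversion), site 18 (C/T, transition), site 19 (T/A, transversion), site 35 (G/T, transversion), site 44 (G/C, transversion).
Of the 6 differences, 1 transition and 5 transversions, so the answer is 5.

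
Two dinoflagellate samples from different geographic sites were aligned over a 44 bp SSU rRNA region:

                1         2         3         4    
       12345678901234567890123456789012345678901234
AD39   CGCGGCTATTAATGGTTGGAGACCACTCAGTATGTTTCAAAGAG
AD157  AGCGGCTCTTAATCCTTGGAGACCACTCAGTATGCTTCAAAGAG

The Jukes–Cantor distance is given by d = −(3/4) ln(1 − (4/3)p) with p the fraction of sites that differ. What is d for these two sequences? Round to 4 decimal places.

Mismatches occur at site 1 (C↔A), site 8 (A↔C), site 14 (G↔C), site 15 (G↔C), site 35 (T↔C).
p = 5/44 = 0.113636.
d = −0.75 · ln(1 − (4/3)·0.113636) = −0.75 · ln(0.848485) = −0.75 · (-0.164303) = 0.1232.

0.1232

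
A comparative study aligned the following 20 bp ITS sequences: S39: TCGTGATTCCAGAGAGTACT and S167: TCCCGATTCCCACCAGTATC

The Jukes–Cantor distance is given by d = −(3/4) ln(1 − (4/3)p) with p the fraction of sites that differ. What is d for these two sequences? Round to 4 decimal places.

0.5716

The sequences differ at positions 3 (G/C), 4 (T/C), 11 (A/C), 12 (G/A), 13 (A/C), 14 (G/C), 19 (C/T), 20 (T/C).
p = 8/20 = 0.400000.
d = −0.75 · ln(1 − (4/3)·0.400000) = −0.75 · ln(0.466667) = −0.75 · (-0.762139) = 0.5716.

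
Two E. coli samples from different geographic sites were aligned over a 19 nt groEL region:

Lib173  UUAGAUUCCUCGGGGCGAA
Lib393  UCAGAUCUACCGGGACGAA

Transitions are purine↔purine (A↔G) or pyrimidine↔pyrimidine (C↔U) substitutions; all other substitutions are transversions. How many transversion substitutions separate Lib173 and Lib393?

1

The sequences differ at positions 2 (U/C, transition), 7 (U/C, transition), 8 (C/U, transition), 9 (C/A, transversion), 10 (U/C, transition), 15 (G/A, transition).
Of the 6 differences, 5 transitions and 1 transversion, so the answer is 1.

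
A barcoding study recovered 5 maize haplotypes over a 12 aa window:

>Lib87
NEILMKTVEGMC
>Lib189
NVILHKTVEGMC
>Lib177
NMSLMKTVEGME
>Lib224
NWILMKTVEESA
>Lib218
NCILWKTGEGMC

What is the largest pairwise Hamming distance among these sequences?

6

Pairwise Hamming distances:
  Lib87 vs Lib189: 2
  Lib87 vs Lib177: 3
  Lib87 vs Lib224: 4
  Lib87 vs Lib218: 3
  Lib189 vs Lib177: 4
  Lib189 vs Lib224: 5
  Lib189 vs Lib218: 3
  Lib177 vs Lib224: 5
  Lib177 vs Lib218: 5
  Lib224 vs Lib218: 6
The largest is 6, between Lib224 and Lib218.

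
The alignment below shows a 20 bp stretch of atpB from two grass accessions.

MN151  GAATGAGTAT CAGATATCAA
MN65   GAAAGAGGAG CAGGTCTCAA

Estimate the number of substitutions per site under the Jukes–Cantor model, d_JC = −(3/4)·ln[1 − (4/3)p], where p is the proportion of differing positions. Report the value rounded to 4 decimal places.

Differing sites — 4:T/A; 8:T/G; 10:T/G; 14:A/G; 16:A/C.
p = 5/20 = 0.250000.
d = −0.75 · ln(1 − (4/3)·0.250000) = −0.75 · ln(0.666667) = −0.75 · (-0.405465) = 0.3041.

0.3041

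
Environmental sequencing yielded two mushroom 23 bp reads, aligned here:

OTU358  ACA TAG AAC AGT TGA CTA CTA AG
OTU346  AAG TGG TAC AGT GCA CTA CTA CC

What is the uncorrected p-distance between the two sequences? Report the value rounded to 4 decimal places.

0.3478

Mismatches occur at site 2 (C→A), site 3 (A→G), site 5 (A→G), site 7 (A→T), site 13 (T→G), site 14 (G→C), site 22 (A→C), site 23 (G→C).
There are 8 differences over 23 sites, so p = 8/23 = 0.3478.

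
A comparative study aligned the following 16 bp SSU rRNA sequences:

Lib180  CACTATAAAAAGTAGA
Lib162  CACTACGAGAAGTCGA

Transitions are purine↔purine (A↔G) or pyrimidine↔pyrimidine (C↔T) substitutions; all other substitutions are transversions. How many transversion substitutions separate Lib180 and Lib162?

The sequences differ at positions 6 (T/C, transition), 7 (A/G, transition), 9 (A/G, transition), 14 (A/C, transversion).
Of the 4 differences, 3 transitions and 1 transversion, so the answer is 1.

1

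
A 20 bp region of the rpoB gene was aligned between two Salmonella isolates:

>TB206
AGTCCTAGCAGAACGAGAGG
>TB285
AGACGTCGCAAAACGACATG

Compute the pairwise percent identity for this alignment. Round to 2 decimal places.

70.00%

The sequences differ at positions 3 (T/A), 5 (C/G), 7 (A/C), 11 (G/A), 17 (G/C), 19 (G/T).
14 of the 20 sites match, so the percent identity is 14/20 × 100 = 70.00%.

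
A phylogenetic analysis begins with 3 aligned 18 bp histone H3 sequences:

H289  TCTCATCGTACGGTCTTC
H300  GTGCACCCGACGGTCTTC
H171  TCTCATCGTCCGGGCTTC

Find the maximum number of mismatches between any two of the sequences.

8

Pairwise Hamming distances:
  H289 vs H300: 6
  H289 vs H171: 2
  H300 vs H171: 8
The largest is 8, between H300 and H171.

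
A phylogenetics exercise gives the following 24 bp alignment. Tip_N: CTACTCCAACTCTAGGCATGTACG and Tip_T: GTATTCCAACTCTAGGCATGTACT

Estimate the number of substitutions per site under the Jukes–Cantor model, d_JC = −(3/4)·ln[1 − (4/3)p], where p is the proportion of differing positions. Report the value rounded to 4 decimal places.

0.1367

The sequences differ at positions 1 (C/G), 4 (C/T), 24 (G/T).
p = 3/24 = 0.125000.
d = −0.75 · ln(1 − (4/3)·0.125000) = −0.75 · ln(0.833333) = −0.75 · (-0.182322) = 0.1367.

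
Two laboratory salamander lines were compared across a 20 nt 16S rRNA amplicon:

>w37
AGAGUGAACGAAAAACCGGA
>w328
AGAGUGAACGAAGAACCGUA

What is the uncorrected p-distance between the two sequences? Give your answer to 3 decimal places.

0.100

Mismatches occur at site 13 (A→G), site 19 (G→U).
There are 2 differences over 20 sites, so p = 2/20 = 0.100.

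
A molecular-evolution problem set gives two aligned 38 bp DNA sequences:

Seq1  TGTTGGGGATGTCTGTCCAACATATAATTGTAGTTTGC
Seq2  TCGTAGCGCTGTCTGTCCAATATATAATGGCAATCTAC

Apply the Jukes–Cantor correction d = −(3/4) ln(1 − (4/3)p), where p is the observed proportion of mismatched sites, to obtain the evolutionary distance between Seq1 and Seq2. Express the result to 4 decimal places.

0.3658

Differing sites — 2:G/C; 3:T/G; 5:G/A; 7:G/C; 9:A/C; 21:C/T; 29:T/G; 31:T/C; 33:G/A; 35:T/C; 37:G/A.
p = 11/38 = 0.289474.
d = −0.75 · ln(1 − (4/3)·0.289474) = −0.75 · ln(0.614035) = −0.75 · (-0.487703) = 0.3658.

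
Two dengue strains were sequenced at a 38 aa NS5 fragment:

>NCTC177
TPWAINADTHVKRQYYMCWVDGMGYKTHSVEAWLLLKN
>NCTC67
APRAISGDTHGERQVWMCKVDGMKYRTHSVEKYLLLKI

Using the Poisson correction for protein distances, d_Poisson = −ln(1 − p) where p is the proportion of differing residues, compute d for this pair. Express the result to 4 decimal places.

0.4595

Mismatches occur at site 1 (T/A), site 3 (W/R), site 6 (N/S), site 7 (A/G), site 11 (V/G), site 12 (K/E), site 15 (Y/V), site 16 (Y/W), site 19 (W/K), site 24 (G/K), site 26 (K/R), site 32 (A/K), site 33 (W/Y), site 38 (N/I).
p = 14/38 = 0.368421.
d = −ln(1 − 0.368421) = −ln(0.631579) = 0.4595.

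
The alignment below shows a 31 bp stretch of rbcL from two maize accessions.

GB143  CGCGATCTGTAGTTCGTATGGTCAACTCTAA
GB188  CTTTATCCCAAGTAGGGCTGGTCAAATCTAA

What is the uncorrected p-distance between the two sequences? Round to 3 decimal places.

0.355

Mismatches occur at site 2 (G→T), site 3 (C→T), site 4 (G→T), site 8 (T→C), site 9 (G→C), site 10 (T→A), site 14 (T→A), site 15 (C→G), site 17 (T→G), site 18 (A→C), site 26 (C→A).
There are 11 differences over 31 sites, so p = 11/31 = 0.355.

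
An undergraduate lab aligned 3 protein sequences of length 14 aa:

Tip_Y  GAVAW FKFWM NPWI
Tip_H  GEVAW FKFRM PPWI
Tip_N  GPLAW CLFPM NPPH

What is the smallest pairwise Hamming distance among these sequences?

Pairwise Hamming distances:
  Tip_Y vs Tip_H: 3
  Tip_Y vs Tip_N: 7
  Tip_H vs Tip_N: 8
The smallest is 3, between Tip_Y and Tip_H.

3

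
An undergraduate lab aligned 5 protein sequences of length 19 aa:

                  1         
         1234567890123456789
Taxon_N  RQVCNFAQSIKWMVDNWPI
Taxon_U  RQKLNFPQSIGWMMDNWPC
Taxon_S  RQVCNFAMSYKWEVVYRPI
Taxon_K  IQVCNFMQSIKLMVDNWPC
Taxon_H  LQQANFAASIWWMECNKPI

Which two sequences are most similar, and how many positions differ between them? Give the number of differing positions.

Pairwise Hamming distances:
  Taxon_N vs Taxon_U: 6
  Taxon_N vs Taxon_S: 6
  Taxon_N vs Taxon_K: 4
  Taxon_N vs Taxon_H: 8
  Taxon_U vs Taxon_S: 12
  Taxon_U vs Taxon_K: 7
  Taxon_U vs Taxon_H: 10
  Taxon_S vs Taxon_K: 10
  Taxon_S vs Taxon_H: 11
  Taxon_K vs Taxon_H: 11
The smallest is 4, between Taxon_N and Taxon_K.

4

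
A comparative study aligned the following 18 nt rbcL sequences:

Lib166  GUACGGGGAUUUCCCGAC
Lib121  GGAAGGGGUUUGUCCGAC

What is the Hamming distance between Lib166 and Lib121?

Mismatches occur at site 2 (U/G), site 4 (C/A), site 9 (A/U), site 12 (U/G), site 13 (C/U).
That gives 5 mismatches out of 18 aligned sites, so the Hamming distance is 5.

5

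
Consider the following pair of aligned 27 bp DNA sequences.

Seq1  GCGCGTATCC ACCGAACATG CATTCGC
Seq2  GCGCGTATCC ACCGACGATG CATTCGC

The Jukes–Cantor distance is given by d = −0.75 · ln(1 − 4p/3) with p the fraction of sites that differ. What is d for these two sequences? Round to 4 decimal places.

0.0780

Differing sites — 16:A/C; 17:C/G.
p = 2/27 = 0.074074.
d = −0.75 · ln(1 − (4/3)·0.074074) = −0.75 · ln(0.901235) = −0.75 · (-0.103989) = 0.0780.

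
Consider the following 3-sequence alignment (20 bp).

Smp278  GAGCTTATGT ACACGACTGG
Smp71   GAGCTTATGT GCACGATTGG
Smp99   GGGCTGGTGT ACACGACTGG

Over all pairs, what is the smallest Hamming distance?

2

Pairwise Hamming distances:
  Smp278 vs Smp71: 2
  Smp278 vs Smp99: 3
  Smp71 vs Smp99: 5
The smallest is 2, between Smp278 and Smp71.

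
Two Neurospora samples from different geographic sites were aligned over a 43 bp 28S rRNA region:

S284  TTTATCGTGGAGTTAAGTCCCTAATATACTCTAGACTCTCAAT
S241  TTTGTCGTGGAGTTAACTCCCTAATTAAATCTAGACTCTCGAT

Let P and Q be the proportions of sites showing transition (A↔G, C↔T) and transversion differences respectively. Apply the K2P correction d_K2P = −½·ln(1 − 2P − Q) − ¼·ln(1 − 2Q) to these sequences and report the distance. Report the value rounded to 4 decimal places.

0.1544

Mismatches occur at site 4 (A↔G, transition), site 17 (G↔C, transversion), site 26 (A↔T, transversion), site 27 (T↔A, transversion), site 29 (C↔A, transversion), site 41 (A↔G, transition).
Of the 6 differences, 2 transitions and 4 transversions over 43 sites: P = 2/43 = 0.046512, Q = 4/43 = 0.093023.
d = −0.5·ln(0.813953) − 0.25·ln(0.813954) = −0.5·(-0.205853) − 0.25·(-0.205851) = 0.1544.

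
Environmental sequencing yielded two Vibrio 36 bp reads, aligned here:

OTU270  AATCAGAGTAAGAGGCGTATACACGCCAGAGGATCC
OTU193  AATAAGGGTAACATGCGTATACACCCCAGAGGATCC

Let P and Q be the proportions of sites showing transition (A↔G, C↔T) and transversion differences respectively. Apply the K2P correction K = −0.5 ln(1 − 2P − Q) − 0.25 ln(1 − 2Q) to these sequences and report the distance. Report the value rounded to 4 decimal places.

Mismatches occur at site 4 (C/A, transversion), site 7 (A/G, transition), site 12 (G/C, transversion), site 14 (G/T, transversion), site 25 (G/C, transversion).
Of the 5 differences, 1 transition and 4 transversions over 36 sites: P = 1/36 = 0.027778, Q = 4/36 = 0.111111.
d = −0.5·ln(0.833333) − 0.25·ln(0.777778) = −0.5·(-0.182322) − 0.25·(-0.251314) = 0.1540.

0.1540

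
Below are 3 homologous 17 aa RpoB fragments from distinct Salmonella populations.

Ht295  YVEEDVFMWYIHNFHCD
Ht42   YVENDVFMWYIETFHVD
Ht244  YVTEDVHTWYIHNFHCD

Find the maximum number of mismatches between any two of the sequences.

Pairwise Hamming distances:
  Ht295 vs Ht42: 4
  Ht295 vs Ht244: 3
  Ht42 vs Ht244: 7
The largest is 7, between Ht42 and Ht244.

7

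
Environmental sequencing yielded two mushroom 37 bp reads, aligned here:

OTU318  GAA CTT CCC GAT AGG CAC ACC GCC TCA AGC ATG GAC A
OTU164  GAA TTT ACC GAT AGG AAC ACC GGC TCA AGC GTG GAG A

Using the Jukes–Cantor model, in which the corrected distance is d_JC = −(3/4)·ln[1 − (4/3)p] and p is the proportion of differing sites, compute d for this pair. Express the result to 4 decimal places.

Mismatches occur at site 4 (C↔T), site 7 (C↔A), site 16 (C↔A), site 23 (C↔G), site 31 (A↔G), site 36 (C↔G).
p = 6/37 = 0.162162.
d = −0.75 · ln(1 − (4/3)·0.162162) = −0.75 · ln(0.783784) = −0.75 · (-0.243622) = 0.1827.

0.1827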